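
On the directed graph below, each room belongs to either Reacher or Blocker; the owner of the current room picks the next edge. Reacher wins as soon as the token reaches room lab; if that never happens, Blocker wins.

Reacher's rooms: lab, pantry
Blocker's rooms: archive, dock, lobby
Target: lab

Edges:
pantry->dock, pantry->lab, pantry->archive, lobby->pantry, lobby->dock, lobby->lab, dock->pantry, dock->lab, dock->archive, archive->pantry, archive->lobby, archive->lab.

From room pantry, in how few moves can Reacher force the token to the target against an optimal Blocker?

A0 = {lab}
A1: add {pantry} — pantry (Reacher) has pantry→lab.
A2 = A1; e.g. lobby (Blocker) can still go to dock. Fixed point.
pantry enters the attractor at level 1, so Reacher can force the target in 1 move from there.

1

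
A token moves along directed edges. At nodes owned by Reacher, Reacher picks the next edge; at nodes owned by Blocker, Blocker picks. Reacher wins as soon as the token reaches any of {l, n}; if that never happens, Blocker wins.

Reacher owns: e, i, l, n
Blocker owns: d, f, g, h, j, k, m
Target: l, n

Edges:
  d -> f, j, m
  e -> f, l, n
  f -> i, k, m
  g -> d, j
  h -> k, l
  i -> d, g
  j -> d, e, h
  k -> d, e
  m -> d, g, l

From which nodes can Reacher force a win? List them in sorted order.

A0 = {l, n}
A1: add {e} — e (Reacher) has e→l.
A2 = A1; e.g. d (Blocker) can still go to f. Fixed point.
Reacher's winning region = {e, l, n}.

e, l, n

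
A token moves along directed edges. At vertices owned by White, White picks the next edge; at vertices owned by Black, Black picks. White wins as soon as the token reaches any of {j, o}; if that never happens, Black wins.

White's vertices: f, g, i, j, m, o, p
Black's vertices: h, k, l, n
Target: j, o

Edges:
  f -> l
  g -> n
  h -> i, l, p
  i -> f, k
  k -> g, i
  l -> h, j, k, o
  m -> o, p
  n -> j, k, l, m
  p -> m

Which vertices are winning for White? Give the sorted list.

A0 = {j, o}
A1: add {m} — m (White) has m→o.
A2: add {p} — p (White) has p→m.
A3 = A2; e.g. f (White) has no edge into A2. Fixed point.
White's winning region = {j, m, o, p}.

j, m, o, p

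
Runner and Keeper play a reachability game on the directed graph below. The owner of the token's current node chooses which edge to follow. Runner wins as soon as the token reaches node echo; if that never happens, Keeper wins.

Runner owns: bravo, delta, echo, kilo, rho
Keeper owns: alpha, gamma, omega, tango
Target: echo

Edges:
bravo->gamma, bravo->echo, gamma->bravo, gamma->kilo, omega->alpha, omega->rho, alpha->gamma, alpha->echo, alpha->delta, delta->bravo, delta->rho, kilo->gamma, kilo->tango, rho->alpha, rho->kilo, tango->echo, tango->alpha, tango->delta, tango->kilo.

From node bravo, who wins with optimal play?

A0 = {echo}
A1: add {bravo} — bravo (Runner) has bravo→echo.
bravo ∈ A1, so Runner can force the target.

Runner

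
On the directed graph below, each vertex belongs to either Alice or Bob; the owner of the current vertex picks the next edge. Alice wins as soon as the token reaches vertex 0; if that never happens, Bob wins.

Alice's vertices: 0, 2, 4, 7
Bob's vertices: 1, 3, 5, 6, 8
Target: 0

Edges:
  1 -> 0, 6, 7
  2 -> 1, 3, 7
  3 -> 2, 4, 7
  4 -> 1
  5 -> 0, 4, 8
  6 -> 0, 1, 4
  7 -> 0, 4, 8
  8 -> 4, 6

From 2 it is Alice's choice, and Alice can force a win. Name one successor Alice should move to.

7

A0 = {0}
A1: add {7} — 7 (Alice) has 7→0.
A2: add {2} — 2 (Alice) has 2→7.
A3 = A2; e.g. 1 (Bob) can still go to 6. Fixed point.
From 2, successor 7 is in the attractor (rank 1); the other successors 1, 3 are not.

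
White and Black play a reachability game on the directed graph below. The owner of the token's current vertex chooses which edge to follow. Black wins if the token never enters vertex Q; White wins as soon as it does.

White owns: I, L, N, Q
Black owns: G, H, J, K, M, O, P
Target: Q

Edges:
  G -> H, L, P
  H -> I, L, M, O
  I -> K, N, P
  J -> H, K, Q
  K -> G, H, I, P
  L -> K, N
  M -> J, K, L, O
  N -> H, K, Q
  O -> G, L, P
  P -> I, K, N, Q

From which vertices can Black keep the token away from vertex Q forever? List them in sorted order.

A0 = {Q}
A1: add {N} — N (White) has N→Q.
A2: add {I, L} — I (White) has I→N; L (White) has L→N.
A3 = A2; e.g. G (Black) can still go to H. Fixed point.
White's attractor = {I, L, N, Q}; Black avoids the target exactly from the complement.

G, H, J, K, M, O, P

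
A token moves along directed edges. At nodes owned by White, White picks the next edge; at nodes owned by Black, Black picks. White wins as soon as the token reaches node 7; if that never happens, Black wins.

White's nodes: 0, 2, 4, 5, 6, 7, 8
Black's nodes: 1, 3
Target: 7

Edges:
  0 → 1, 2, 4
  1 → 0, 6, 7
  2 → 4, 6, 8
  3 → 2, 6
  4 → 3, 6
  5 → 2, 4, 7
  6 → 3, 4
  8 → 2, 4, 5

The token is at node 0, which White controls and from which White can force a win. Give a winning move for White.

2

A0 = {7}
A1: add {5} — 5 (White) has 5→7.
A2: add {8} — 8 (White) has 8→5.
A3: add {2} — 2 (White) has 2→8.
A4: add {0} — 0 (White) has 0→2.
A5 = A4; e.g. 1 (Black) can still go to 6. Fixed point.
From 0, successor 2 is in the attractor (rank 3); the other successors 1, 4 are not.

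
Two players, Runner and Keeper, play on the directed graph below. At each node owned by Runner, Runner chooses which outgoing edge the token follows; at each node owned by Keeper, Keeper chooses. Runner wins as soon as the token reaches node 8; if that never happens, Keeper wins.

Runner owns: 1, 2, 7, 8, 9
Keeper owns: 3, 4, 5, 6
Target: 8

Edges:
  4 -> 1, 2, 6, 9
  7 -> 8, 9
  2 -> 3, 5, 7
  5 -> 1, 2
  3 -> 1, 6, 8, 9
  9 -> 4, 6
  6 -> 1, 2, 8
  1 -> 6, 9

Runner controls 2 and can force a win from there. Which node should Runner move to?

A0 = {8}
A1: add {7} — 7 (Runner) has 7→8.
A2: add {2} — 2 (Runner) has 2→7.
A3 = A2; e.g. 1 (Runner) has no edge into A2. Fixed point.
From 2, successor 7 is in the attractor (rank 1); the other successors 3, 5 are not.

7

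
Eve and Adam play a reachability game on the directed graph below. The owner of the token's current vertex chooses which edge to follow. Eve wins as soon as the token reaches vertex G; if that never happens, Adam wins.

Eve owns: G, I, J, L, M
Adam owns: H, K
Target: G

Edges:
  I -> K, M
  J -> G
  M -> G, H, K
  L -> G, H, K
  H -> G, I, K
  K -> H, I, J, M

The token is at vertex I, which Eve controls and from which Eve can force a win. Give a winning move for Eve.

M

A0 = {G}
A1: add {J, L, M} — J (Eve) has J→G; L (Eve) has L→G; M (Eve) has M→G.
A2: add {I} — I (Eve) has I→M.
A3 = A2; e.g. H (Adam) can still go to K. Fixed point.
From I, successor M is in the attractor (rank 1); the other successor K is not.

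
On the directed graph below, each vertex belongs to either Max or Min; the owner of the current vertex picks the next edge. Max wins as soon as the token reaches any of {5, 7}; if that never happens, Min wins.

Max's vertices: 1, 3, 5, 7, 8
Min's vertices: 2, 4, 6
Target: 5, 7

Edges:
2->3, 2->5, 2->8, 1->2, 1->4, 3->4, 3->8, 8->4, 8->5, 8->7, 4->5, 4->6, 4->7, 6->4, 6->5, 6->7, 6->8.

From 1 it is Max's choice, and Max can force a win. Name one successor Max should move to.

A0 = {5, 7}
A1: add {8} — 8 (Max) has 8→5.
A2: add {3} — 3 (Max) has 3→8.
A3: add {2} — 2 (Min): all of {3, 5, 8} already in.
A4: add {1} — 1 (Max) has 1→2.
A5 = A4; e.g. 4 (Min) can still go to 6. Fixed point.
From 1, successor 2 is in the attractor (rank 3); the other successor 4 is not.

2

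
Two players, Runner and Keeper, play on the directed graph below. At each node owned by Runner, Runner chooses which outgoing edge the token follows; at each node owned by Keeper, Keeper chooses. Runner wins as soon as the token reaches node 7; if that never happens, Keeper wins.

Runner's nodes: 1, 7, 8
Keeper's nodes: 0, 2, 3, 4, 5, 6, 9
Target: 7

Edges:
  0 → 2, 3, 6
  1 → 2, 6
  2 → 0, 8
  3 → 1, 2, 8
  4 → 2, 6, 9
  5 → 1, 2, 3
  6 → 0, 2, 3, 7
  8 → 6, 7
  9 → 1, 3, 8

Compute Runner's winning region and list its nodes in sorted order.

7, 8

A0 = {7}
A1: add {8} — 8 (Runner) has 8→7.
A2 = A1; e.g. 0 (Keeper) can still go to 2. Fixed point.
Runner's winning region = {7, 8}.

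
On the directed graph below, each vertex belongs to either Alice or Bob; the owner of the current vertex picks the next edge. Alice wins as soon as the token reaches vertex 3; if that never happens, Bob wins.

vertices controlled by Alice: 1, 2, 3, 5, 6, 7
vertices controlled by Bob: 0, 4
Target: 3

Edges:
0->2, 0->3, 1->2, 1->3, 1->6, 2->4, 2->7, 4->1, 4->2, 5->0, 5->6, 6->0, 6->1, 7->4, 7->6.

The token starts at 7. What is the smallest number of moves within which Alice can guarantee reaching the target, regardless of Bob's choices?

3

A0 = {3}
A1: add {1} — 1 (Alice) has 1→3.
A2: add {6} — 6 (Alice) has 6→1.
A3: add {5, 7} — 5 (Alice) has 5→6; 7 (Alice) has 7→6.
7 enters the attractor at level 3, so Alice can force the target in 3 moves from there.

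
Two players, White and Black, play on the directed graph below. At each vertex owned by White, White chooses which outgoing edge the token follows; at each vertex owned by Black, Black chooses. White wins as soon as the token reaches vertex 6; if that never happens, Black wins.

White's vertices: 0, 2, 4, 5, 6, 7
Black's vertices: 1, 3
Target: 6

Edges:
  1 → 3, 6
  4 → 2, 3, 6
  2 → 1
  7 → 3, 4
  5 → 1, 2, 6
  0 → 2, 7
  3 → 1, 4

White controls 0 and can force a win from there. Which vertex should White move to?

A0 = {6}
A1: add {4, 5} — 4 (White) has 4→6; 5 (White) has 5→6.
A2: add {7} — 7 (White) has 7→4.
A3: add {0} — 0 (White) has 0→7.
A4 = A3; e.g. 1 (Black) can still go to 3. Fixed point.
From 0, successor 7 is in the attractor (rank 2); the other successor 2 is not.

7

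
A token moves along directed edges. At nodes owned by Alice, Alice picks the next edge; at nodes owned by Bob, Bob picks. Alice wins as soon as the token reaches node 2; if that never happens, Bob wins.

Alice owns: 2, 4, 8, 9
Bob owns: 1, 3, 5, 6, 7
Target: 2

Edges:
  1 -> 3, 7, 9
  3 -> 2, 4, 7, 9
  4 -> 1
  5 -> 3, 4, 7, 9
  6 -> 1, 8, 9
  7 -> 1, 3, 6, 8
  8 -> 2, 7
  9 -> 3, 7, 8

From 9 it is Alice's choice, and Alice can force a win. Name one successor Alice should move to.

8

A0 = {2}
A1: add {8} — 8 (Alice) has 8→2.
A2: add {9} — 9 (Alice) has 9→8.
A3 = A2; e.g. 1 (Bob) can still go to 3. Fixed point.
From 9, successor 8 is in the attractor (rank 1); the other successors 3, 7 are not.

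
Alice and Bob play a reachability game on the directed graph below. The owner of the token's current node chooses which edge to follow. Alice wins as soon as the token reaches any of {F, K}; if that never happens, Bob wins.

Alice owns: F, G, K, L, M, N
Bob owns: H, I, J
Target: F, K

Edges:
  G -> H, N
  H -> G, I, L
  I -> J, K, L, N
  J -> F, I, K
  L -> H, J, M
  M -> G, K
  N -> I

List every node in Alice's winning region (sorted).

F, K, L, M

A0 = {F, K}
A1: add {M} — M (Alice) has M→K.
A2: add {L} — L (Alice) has L→M.
A3 = A2; e.g. G (Alice) has no edge into A2. Fixed point.
Alice's winning region = {F, K, L, M}.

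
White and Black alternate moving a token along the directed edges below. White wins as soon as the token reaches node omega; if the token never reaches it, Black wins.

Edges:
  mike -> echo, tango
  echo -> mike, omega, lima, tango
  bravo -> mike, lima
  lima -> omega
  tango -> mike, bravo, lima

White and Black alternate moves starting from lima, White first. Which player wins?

White

Track states (vertex, player-to-move).
A0 = {(omega,White), (omega,Black)}
A1: add {(echo,White), (lima,White), (lima,Black)}.
(lima,White) ∈ A1 ⇒ White forces the target.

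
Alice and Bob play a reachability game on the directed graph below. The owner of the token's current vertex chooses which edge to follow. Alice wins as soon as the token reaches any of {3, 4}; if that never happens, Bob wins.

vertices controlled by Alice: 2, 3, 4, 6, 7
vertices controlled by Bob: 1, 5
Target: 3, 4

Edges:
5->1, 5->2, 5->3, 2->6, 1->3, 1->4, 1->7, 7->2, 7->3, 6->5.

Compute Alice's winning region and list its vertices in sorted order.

A0 = {3, 4}
A1: add {7} — 7 (Alice) has 7→3.
A2: add {1} — 1 (Bob): all of {3, 4, 7} already in.
A3 = A2; e.g. 2 (Alice) has no edge into A2. Fixed point.
Alice's winning region = {1, 3, 4, 7}.

1, 3, 4, 7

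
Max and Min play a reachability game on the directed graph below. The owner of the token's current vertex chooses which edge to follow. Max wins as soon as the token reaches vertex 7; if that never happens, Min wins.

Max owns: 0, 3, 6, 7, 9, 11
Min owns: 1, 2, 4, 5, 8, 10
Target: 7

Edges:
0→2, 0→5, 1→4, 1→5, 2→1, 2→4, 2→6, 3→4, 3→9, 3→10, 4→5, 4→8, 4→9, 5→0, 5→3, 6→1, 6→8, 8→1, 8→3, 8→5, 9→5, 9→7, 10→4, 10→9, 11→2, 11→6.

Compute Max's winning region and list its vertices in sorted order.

3, 7, 9

A0 = {7}
A1: add {9} — 9 (Max) has 9→7.
A2: add {3} — 3 (Max) has 3→9.
A3 = A2; e.g. 0 (Max) has no edge into A2. Fixed point.
Max's winning region = {3, 7, 9}.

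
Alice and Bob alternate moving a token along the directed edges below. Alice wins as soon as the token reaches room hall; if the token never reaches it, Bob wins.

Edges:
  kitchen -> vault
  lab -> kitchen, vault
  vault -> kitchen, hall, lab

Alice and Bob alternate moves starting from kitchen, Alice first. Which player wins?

Bob

Track states (vertex, player-to-move).
A0 = {(hall,Alice), (hall,Bob)}
A1: add {(vault,Alice)}.
A2: add {(kitchen,Bob)}.
A3: add {(lab,Alice)}.
A4 = A3; e.g. (kitchen,Alice) stays out. (kitchen,Alice) never enters ⇒ Bob avoids the target.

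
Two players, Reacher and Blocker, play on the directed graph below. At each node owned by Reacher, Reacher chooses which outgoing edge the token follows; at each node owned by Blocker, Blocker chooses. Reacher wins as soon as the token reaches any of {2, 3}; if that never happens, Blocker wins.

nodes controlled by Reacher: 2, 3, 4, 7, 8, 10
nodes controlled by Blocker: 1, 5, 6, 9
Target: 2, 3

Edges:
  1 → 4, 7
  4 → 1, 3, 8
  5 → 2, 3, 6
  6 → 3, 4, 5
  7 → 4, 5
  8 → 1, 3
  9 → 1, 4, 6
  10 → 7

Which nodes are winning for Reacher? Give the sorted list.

1, 2, 3, 4, 7, 8, 10

A0 = {2, 3}
A1: add {4, 8} — 4 (Reacher) has 4→3; 8 (Reacher) has 8→3.
A2: add {7} — 7 (Reacher) has 7→4.
A3: add {1, 10} — 1 (Blocker): all of {4, 7} already in; 10 (Reacher) has 10→7.
A4 = A3; e.g. 5 (Blocker) can still go to 6. Fixed point.
Reacher's winning region = {1, 2, 3, 4, 7, 8, 10}.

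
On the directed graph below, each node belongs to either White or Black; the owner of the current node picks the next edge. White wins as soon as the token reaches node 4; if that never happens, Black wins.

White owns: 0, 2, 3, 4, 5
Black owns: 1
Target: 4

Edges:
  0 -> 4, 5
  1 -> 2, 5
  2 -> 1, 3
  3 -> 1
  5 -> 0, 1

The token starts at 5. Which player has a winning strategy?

White

A0 = {4}
A1: add {0} — 0 (White) has 0→4.
A2: add {5} — 5 (White) has 5→0.
A3 = A2; e.g. 1 (Black) can still go to 2. Fixed point.
5 ∈ A2, so White can force the target.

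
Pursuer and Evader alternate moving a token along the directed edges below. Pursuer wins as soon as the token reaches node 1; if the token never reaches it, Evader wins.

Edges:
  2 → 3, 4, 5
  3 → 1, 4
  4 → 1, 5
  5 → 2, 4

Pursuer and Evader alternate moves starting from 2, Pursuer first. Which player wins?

Pursuer

Track states (vertex, player-to-move).
A0 = {(1,Pursuer), (1,Evader)}
A1: add {(3,Pursuer), (4,Pursuer)}.
A2: add {(3,Evader)}.
A3: add {(2,Pursuer)}.
(2,Pursuer) ∈ A3 ⇒ Pursuer forces the target.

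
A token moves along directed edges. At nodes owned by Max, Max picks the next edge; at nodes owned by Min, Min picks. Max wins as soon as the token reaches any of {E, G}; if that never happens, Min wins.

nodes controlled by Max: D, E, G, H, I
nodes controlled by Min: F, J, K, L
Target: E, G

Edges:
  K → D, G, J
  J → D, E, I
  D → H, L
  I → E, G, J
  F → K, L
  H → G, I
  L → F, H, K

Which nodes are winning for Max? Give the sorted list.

D, E, G, H, I, J, K

A0 = {E, G}
A1: add {H, I} — H (Max) has H→G; I (Max) has I→E.
A2: add {D} — D (Max) has D→H.
A3: add {J} — J (Min): all of {D, E, I} already in.
A4: add {K} — K (Min): all of {D, G, J} already in.
A5 = A4; e.g. F (Min) can still go to L. Fixed point.
Max's winning region = {D, E, G, H, I, J, K}.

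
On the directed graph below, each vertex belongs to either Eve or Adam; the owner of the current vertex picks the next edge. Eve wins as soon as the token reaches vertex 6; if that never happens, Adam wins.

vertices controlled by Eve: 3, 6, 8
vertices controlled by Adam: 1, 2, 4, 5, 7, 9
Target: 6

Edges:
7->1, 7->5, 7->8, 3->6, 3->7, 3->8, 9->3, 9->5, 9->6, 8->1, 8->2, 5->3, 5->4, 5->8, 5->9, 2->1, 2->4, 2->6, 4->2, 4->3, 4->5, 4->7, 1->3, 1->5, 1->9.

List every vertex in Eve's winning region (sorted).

A0 = {6}
A1: add {3} — 3 (Eve) has 3→6.
A2 = A1; e.g. 1 (Adam) can still go to 5. Fixed point.
Eve's winning region = {3, 6}.

3, 6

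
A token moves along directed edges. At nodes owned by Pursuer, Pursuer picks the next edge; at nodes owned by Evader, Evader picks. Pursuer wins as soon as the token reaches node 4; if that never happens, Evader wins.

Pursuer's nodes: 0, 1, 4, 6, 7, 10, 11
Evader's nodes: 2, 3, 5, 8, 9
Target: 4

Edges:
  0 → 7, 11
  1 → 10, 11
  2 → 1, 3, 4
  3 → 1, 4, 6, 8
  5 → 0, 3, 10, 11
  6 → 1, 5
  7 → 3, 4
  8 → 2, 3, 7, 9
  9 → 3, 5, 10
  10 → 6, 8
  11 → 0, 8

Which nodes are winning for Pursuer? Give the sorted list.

A0 = {4}
A1: add {7} — 7 (Pursuer) has 7→4.
A2: add {0} — 0 (Pursuer) has 0→7.
A3: add {11} — 11 (Pursuer) has 11→0.
A4: add {1} — 1 (Pursuer) has 1→11.
A5: add {6} — 6 (Pursuer) has 6→1.
A6: add {10} — 10 (Pursuer) has 10→6.
A7 = A6; e.g. 2 (Evader) can still go to 3. Fixed point.
Pursuer's winning region = {0, 1, 4, 6, 7, 10, 11}.

0, 1, 4, 6, 7, 10, 11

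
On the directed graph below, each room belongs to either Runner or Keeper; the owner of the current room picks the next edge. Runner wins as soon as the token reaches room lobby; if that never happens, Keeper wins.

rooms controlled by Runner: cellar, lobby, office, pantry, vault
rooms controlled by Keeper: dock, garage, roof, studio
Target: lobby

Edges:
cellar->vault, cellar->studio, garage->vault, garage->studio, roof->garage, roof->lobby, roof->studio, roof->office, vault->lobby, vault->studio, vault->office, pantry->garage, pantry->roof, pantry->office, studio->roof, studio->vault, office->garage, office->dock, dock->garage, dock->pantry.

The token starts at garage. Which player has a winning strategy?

A0 = {lobby}
A1: add {vault} — vault (Runner) has vault→lobby.
A2: add {cellar} — cellar (Runner) has cellar→vault.
A3 = A2; e.g. garage (Keeper) can still go to studio. Fixed point.
garage never enters the attractor, so Keeper can avoid the target forever.

Keeper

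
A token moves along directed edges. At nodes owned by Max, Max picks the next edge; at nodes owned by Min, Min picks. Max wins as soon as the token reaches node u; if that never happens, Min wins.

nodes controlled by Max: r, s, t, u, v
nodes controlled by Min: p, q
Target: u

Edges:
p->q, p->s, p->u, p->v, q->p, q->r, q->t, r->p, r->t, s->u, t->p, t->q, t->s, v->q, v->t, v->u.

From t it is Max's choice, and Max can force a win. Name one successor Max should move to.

A0 = {u}
A1: add {s, v} — s (Max) has s→u; v (Max) has v→u.
A2: add {t} — t (Max) has t→s.
A3: add {r} — r (Max) has r→t.
A4 = A3; e.g. p (Min) can still go to q. Fixed point.
From t, successor s is in the attractor (rank 1); the other successors p, q are not.

s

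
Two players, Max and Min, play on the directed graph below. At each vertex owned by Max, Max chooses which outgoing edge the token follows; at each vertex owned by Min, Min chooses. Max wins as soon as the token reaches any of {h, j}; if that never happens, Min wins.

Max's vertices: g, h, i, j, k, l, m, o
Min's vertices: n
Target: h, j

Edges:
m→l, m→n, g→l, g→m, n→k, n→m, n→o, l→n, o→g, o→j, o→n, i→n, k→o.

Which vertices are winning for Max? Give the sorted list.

A0 = {h, j}
A1: add {o} — o (Max) has o→j.
A2: add {k} — k (Max) has k→o.
A3 = A2; e.g. g (Max) has no edge into A2. Fixed point.
Max's winning region = {h, j, k, o}.

h, j, k, o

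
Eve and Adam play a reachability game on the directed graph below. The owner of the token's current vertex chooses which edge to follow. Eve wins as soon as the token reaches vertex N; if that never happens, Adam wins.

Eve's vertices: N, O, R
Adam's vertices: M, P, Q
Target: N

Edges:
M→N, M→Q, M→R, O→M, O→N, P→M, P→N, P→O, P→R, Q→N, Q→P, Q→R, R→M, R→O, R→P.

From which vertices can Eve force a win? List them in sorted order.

A0 = {N}
A1: add {O} — O (Eve) has O→N.
A2: add {R} — R (Eve) has R→O.
A3 = A2; e.g. M (Adam) can still go to Q. Fixed point.
Eve's winning region = {N, O, R}.

N, O, R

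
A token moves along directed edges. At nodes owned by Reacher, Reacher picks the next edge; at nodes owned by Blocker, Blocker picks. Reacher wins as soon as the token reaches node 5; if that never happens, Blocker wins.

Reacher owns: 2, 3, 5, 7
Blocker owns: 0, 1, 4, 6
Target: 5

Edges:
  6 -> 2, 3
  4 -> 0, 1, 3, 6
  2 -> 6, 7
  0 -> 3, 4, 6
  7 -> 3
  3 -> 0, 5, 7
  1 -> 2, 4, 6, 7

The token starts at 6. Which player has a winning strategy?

Reacher

A0 = {5}
A1: add {3} — 3 (Reacher) has 3→5.
A2: add {7} — 7 (Reacher) has 7→3.
A3: add {2} — 2 (Reacher) has 2→7.
A4: add {6} — 6 (Blocker): all of {2, 3} already in.
A5 = A4; e.g. 0 (Blocker) can still go to 4. Fixed point.
6 ∈ A4, so Reacher can force the target.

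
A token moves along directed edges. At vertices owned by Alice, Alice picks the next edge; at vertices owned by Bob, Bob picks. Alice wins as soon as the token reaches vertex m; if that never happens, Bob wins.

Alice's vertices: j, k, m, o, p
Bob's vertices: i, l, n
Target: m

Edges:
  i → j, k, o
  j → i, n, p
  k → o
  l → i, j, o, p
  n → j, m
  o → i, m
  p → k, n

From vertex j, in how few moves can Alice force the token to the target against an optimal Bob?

4

A0 = {m}
A1: add {o} — o (Alice) has o→m.
A2: add {k} — k (Alice) has k→o.
A3: add {p} — p (Alice) has p→k.
A4: add {j} — j (Alice) has j→p.
j enters the attractor at level 4, so Alice can force the target in 4 moves from there.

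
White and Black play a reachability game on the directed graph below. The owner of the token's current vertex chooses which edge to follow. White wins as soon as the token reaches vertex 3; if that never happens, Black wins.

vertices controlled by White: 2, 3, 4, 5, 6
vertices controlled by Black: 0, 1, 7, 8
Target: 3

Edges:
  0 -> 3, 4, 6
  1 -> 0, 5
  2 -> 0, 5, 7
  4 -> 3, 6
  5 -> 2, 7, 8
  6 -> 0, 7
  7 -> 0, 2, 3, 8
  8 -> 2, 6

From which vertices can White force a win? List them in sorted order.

A0 = {3}
A1: add {4} — 4 (White) has 4→3.
A2 = A1; e.g. 0 (Black) can still go to 6. Fixed point.
White's winning region = {3, 4}.

3, 4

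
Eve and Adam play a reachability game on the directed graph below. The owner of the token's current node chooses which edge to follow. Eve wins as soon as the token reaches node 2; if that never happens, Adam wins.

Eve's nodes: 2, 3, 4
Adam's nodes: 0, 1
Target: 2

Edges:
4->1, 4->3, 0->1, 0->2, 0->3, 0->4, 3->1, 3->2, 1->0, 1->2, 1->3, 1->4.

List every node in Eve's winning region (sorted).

A0 = {2}
A1: add {3} — 3 (Eve) has 3→2.
A2: add {4} — 4 (Eve) has 4→3.
A3 = A2; e.g. 0 (Adam) can still go to 1. Fixed point.
Eve's winning region = {2, 3, 4}.

2, 3, 4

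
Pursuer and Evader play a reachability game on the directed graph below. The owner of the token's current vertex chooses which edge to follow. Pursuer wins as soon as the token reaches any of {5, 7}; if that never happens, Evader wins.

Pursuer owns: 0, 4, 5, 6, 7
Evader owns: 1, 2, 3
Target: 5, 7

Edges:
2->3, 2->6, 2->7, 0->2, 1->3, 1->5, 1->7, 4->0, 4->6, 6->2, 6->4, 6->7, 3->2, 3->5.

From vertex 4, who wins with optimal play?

Pursuer

A0 = {5, 7}
A1: add {6} — 6 (Pursuer) has 6→7.
A2: add {4} — 4 (Pursuer) has 4→6.
A3 = A2; e.g. 0 (Pursuer) has no edge into A2. Fixed point.
4 ∈ A2, so Pursuer can force the target.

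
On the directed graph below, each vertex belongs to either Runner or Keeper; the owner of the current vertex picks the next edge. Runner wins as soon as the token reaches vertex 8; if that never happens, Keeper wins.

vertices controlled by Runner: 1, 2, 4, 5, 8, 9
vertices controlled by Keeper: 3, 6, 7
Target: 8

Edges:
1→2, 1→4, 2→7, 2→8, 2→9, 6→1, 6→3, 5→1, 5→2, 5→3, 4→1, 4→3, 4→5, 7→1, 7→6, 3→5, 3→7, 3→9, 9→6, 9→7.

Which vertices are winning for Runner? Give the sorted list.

A0 = {8}
A1: add {2} — 2 (Runner) has 2→8.
A2: add {1, 5} — 1 (Runner) has 1→2; 5 (Runner) has 5→2.
A3: add {4} — 4 (Runner) has 4→1.
A4 = A3; e.g. 3 (Keeper) can still go to 7. Fixed point.
Runner's winning region = {1, 2, 4, 5, 8}.

1, 2, 4, 5, 8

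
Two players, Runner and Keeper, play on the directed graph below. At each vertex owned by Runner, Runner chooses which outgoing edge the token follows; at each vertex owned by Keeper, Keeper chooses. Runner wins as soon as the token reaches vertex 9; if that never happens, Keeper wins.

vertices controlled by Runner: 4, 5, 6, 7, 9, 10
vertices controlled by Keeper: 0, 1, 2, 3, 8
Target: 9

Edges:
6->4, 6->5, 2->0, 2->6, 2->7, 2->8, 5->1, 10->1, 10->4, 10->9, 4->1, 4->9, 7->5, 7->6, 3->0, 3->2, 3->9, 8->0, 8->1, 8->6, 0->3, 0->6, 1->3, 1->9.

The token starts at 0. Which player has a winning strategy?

Keeper

A0 = {9}
A1: add {4, 10} — 4 (Runner) has 4→9; 10 (Runner) has 10→9.
A2: add {6} — 6 (Runner) has 6→4.
A3: add {7} — 7 (Runner) has 7→6.
A4 = A3; e.g. 0 (Keeper) can still go to 3. Fixed point.
0 never enters the attractor, so Keeper can avoid the target forever.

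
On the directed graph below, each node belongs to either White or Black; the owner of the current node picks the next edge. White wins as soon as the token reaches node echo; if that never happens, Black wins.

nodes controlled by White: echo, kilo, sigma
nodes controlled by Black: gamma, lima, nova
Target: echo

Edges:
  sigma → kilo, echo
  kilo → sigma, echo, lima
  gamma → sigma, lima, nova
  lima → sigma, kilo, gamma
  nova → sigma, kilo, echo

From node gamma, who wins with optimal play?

A0 = {echo}
A1: add {kilo, sigma} — sigma (White) has sigma→echo; kilo (White) has kilo→echo.
A2: add {nova} — nova (Black): all of {sigma, kilo, echo} already in.
A3 = A2; e.g. gamma (Black) can still go to lima. Fixed point.
gamma never enters the attractor, so Black can avoid the target forever.

Black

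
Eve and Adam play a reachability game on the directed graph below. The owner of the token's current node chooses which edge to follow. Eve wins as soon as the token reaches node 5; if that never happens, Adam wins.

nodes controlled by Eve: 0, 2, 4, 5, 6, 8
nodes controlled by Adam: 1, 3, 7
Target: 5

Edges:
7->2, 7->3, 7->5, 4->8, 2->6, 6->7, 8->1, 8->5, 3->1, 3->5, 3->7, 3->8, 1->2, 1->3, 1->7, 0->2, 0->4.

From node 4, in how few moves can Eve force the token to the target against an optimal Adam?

2

A0 = {5}
A1: add {8} — 8 (Eve) has 8→5.
A2: add {4} — 4 (Eve) has 4→8.
4 enters the attractor at level 2, so Eve can force the target in 2 moves from there.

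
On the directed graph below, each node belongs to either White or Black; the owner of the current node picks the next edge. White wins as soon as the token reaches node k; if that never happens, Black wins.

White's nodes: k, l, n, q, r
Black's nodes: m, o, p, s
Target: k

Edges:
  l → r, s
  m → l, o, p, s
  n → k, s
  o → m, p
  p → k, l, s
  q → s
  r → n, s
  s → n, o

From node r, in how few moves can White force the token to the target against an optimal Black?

A0 = {k}
A1: add {n} — n (White) has n→k.
A2: add {r} — r (White) has r→n.
r enters the attractor at level 2, so White can force the target in 2 moves from there.

2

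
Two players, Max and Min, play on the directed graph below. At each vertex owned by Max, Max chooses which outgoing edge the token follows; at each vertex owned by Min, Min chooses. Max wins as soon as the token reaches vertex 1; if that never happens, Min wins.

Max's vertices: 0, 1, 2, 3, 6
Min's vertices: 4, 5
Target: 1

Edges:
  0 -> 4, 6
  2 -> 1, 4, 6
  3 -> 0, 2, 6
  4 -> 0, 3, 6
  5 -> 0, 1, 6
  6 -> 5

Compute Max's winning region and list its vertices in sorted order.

1, 2, 3

A0 = {1}
A1: add {2} — 2 (Max) has 2→1.
A2: add {3} — 3 (Max) has 3→2.
A3 = A2; e.g. 0 (Max) has no edge into A2. Fixed point.
Max's winning region = {1, 2, 3}.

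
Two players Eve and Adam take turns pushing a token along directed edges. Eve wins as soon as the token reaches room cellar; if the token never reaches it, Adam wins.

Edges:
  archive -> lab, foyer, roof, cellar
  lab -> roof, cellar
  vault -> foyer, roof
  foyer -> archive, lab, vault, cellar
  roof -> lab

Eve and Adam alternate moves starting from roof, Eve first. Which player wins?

Track states (vertex, player-to-move).
A0 = {(cellar,Eve), (cellar,Adam)}
A1: add {(archive,Eve), (lab,Eve), (foyer,Eve)}.
A2: add {(roof,Adam)}.
A3: add {(vault,Eve)}.
A4: add {(foyer,Adam)}.
A5 = A4; e.g. (archive,Adam) stays out. (roof,Eve) never enters ⇒ Adam avoids the target.

Adam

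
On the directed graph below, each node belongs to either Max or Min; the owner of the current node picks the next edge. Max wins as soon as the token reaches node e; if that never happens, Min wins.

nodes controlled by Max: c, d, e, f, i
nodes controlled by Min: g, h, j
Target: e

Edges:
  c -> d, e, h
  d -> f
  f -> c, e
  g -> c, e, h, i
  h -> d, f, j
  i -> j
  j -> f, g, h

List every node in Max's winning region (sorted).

A0 = {e}
A1: add {c, f} — c (Max) has c→e; f (Max) has f→e.
A2: add {d} — d (Max) has d→f.
A3 = A2; e.g. g (Min) can still go to h. Fixed point.
Max's winning region = {c, d, e, f}.

c, d, e, f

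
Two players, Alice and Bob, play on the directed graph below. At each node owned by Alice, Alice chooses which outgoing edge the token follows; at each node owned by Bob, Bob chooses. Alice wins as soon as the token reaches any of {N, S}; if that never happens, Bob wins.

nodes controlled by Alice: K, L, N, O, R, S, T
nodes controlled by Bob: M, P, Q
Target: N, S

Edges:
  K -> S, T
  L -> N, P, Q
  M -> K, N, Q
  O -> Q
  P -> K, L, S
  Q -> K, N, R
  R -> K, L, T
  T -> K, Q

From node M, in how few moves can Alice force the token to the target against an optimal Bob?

A0 = {N, S}
A1: add {K, L} — K (Alice) has K→S; L (Alice) has L→N.
A2: add {P, R, T} — P (Bob): all of {K, L, S} already in; R (Alice) has R→K; T (Alice) has T→K.
A3: add {Q} — Q (Bob): all of {K, N, R} already in.
A4: add {M, O} — M (Bob): all of {K, N, Q} already in; O (Alice) has O→Q.
A4 = all vertices. Fixed point.
M enters the attractor at level 4, so Alice can force the target in 4 moves from there.

4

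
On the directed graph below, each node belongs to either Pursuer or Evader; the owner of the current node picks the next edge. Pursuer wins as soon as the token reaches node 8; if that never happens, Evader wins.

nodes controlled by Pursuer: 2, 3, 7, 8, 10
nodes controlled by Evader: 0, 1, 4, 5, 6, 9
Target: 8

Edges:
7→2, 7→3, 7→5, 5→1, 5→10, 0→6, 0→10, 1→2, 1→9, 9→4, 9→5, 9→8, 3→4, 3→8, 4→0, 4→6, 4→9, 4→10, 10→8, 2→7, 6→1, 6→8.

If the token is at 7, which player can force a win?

Pursuer

A0 = {8}
A1: add {3, 10} — 3 (Pursuer) has 3→8; 10 (Pursuer) has 10→8.
A2: add {7} — 7 (Pursuer) has 7→3.
7 ∈ A2, so Pursuer can force the target.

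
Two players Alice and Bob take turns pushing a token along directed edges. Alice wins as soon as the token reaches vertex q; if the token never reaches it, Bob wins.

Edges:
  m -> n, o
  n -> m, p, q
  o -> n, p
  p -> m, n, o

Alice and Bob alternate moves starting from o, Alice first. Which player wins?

Track states (vertex, player-to-move).
A0 = {(q,Alice), (q,Bob)}
A1: add {(n,Alice)}.
A2 = A1; e.g. (m,Alice) stays out. (o,Alice) never enters ⇒ Bob avoids the target.

Bob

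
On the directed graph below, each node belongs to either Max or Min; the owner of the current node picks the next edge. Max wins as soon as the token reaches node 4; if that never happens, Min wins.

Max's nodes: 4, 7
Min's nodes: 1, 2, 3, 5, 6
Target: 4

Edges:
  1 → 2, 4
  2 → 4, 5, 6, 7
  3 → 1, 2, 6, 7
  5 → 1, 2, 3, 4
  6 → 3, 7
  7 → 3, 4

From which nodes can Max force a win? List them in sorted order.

4, 7

A0 = {4}
A1: add {7} — 7 (Max) has 7→4.
A2 = A1; e.g. 1 (Min) can still go to 2. Fixed point.
Max's winning region = {4, 7}.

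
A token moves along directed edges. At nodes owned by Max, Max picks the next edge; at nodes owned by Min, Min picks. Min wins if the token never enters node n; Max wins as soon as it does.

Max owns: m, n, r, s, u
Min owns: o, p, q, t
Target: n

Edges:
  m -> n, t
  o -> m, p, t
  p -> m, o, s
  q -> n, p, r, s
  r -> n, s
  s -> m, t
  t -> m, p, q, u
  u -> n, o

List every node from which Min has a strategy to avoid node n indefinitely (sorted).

o, p, q, t

A0 = {n}
A1: add {m, r, u} — m (Max) has m→n; r (Max) has r→n; u (Max) has u→n.
A2: add {s} — s (Max) has s→m.
A3 = A2; e.g. o (Min) can still go to p. Fixed point.
Max's attractor = {m, n, r, s, u}; Min avoids the target exactly from the complement.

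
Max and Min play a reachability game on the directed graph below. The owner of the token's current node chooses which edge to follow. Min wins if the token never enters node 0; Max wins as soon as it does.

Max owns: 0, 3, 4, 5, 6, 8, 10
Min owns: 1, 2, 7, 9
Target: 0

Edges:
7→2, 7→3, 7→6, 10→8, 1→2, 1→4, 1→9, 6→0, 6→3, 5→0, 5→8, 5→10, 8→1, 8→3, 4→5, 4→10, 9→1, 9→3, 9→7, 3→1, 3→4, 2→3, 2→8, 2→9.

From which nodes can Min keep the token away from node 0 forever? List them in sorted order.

1, 2, 7, 9

A0 = {0}
A1: add {5, 6} — 5 (Max) has 5→0; 6 (Max) has 6→0.
A2: add {4} — 4 (Max) has 4→5.
A3: add {3} — 3 (Max) has 3→4.
A4: add {8} — 8 (Max) has 8→3.
A5: add {10} — 10 (Max) has 10→8.
A6 = A5; e.g. 1 (Min) can still go to 2. Fixed point.
Max's attractor = {0, 3, 4, 5, 6, 8, 10}; Min avoids the target exactly from the complement.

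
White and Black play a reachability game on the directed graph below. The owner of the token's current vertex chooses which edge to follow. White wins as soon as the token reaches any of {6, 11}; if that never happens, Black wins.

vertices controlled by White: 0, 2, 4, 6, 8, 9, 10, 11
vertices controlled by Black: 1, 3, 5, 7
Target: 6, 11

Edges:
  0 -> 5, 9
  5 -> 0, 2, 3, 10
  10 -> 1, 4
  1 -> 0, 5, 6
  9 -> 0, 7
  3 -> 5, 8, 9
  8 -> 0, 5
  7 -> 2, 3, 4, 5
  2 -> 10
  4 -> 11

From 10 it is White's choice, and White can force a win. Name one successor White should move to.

A0 = {6, 11}
A1: add {4} — 4 (White) has 4→11.
A2: add {10} — 10 (White) has 10→4.
A3: add {2} — 2 (White) has 2→10.
A4 = A3; e.g. 0 (White) has no edge into A3. Fixed point.
From 10, successor 4 is in the attractor (rank 1); the other successor 1 is not.

4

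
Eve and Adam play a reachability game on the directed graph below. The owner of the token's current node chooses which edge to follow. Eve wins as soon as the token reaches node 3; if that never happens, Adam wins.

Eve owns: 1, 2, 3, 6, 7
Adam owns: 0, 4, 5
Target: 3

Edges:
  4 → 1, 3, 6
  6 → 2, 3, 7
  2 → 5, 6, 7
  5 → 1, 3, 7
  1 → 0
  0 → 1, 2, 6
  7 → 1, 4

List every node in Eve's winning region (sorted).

A0 = {3}
A1: add {6} — 6 (Eve) has 6→3.
A2: add {2} — 2 (Eve) has 2→6.
A3 = A2; e.g. 0 (Adam) can still go to 1. Fixed point.
Eve's winning region = {2, 3, 6}.

2, 3, 6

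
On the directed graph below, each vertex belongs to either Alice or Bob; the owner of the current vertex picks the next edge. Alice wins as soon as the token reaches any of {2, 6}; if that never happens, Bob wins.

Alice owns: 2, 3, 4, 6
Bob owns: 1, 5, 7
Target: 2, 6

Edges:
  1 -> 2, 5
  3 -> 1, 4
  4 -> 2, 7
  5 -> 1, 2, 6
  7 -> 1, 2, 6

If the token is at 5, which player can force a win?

A0 = {2, 6}
A1: add {4} — 4 (Alice) has 4→2.
A2: add {3} — 3 (Alice) has 3→4.
A3 = A2; e.g. 1 (Bob) can still go to 5. Fixed point.
5 never enters the attractor, so Bob can avoid the target forever.

Bob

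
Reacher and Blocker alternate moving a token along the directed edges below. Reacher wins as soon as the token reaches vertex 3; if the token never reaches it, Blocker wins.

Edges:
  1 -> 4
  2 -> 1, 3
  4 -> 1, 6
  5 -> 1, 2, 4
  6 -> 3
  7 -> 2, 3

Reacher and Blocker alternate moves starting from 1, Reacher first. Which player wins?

Track states (vertex, player-to-move).
A0 = {(3,Reacher), (3,Blocker)}
A1: add {(2,Reacher), (6,Reacher), (6,Blocker), (7,Reacher)}.
A2: add {(4,Reacher), (7,Blocker)}.
A3: add {(1,Blocker)}.
A4: add {(5,Reacher)}.
A5 = A4; e.g. (1,Reacher) stays out. (1,Reacher) never enters ⇒ Blocker avoids the target.

Blocker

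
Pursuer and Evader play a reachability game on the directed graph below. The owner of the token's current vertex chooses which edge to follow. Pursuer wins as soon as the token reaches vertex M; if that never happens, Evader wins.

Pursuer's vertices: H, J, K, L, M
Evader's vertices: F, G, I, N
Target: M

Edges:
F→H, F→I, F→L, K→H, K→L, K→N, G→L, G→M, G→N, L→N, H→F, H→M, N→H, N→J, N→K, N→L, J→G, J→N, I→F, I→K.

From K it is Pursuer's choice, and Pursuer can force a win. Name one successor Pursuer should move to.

A0 = {M}
A1: add {H} — H (Pursuer) has H→M.
A2: add {K} — K (Pursuer) has K→H.
A3 = A2; e.g. F (Evader) can still go to I. Fixed point.
From K, successor H is in the attractor (rank 1); the other successors L, N are not.

H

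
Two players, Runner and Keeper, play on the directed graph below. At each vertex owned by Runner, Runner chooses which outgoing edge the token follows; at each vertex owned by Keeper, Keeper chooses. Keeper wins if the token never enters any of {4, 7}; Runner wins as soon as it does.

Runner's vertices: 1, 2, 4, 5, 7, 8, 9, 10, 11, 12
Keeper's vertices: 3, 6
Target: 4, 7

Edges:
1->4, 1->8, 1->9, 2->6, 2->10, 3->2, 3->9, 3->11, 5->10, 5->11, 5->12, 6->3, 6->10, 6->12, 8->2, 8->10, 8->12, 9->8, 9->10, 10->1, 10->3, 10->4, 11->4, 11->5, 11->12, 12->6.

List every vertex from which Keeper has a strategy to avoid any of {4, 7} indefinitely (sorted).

6, 12

A0 = {4, 7}
A1: add {1, 10, 11} — 1 (Runner) has 1→4; 10 (Runner) has 10→4; 11 (Runner) has 11→4.
A2: add {2, 5, 8, 9} — 2 (Runner) has 2→10; 5 (Runner) has 5→10; 8 (Runner) has 8→10; 9 (Runner) has 9→10.
A3: add {3} — 3 (Keeper): all of {2, 9, 11} already in.
A4 = A3; e.g. 6 (Keeper) can still go to 12. Fixed point.
Runner's attractor = {1, 2, 3, 4, 5, 7, 8, 9, 10, 11}; Keeper avoids the target exactly from the complement.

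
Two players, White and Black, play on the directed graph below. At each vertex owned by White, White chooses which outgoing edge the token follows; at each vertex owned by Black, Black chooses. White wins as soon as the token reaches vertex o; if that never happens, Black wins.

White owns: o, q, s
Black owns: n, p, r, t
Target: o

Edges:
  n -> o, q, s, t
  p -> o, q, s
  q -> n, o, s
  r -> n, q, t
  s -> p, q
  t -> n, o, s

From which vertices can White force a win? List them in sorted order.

o, p, q, s

A0 = {o}
A1: add {q} — q (White) has q→o.
A2: add {s} — s (White) has s→q.
A3: add {p} — p (Black): all of {o, q, s} already in.
A4 = A3; e.g. n (Black) can still go to t. Fixed point.
White's winning region = {o, p, q, s}.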